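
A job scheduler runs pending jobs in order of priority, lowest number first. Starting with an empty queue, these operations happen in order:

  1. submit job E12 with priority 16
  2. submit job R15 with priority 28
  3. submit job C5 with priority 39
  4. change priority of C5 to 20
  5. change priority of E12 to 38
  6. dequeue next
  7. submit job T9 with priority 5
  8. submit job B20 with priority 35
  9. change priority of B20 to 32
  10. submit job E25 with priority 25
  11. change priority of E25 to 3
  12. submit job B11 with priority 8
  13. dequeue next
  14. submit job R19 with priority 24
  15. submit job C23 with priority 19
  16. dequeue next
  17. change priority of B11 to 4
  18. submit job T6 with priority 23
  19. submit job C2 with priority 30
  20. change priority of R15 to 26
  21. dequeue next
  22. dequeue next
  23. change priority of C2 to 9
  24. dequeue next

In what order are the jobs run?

C5 → E25 → T9 → B11 → C23 → C2

add E12 (priority 16) → {E12:16}
add R15 (priority 28) → {E12:16, R15:28}
add C5 (priority 39) → {E12:16, R15:28, C5:39}
update C5 to priority 20 → {E12:16, C5:20, R15:28}
update E12 to priority 38 → {C5:20, R15:28, E12:38}
dequeue next → C5; now {R15:28, E12:38}
add T9 (priority 5) → {T9:5, R15:28, E12:38}
add B20 (priority 35) → {T9:5, R15:28, B20:35, E12:38}
update B20 to priority 32 → {T9:5, R15:28, B20:32, E12:38}
add E25 (priority 25) → {T9:5, E25:25, R15:28, B20:32, E12:38}
update E25 to priority 3 → {E25:3, T9:5, R15:28, B20:32, E12:38}
add B11 (priority 8) → {E25:3, T9:5, B11:8, R15:28, B20:32, E12:38}
dequeue next → E25; now {T9:5, B11:8, R15:28, B20:32, E12:38}
add R19 (priority 24) → {T9:5, B11:8, R19:24, R15:28, B20:32, E12:38}
add C23 (priority 19) → {T9:5, B11:8, C23:19, R19:24, R15:28, B20:32, E12:38}
dequeue next → T9; now {B11:8, C23:19, R19:24, R15:28, B20:32, E12:38}
update B11 to priority 4 → {B11:4, C23:19, R19:24, R15:28, B20:32, E12:38}
add T6 (priority 23) → {B11:4, C23:19, T6:23, R19:24, R15:28, B20:32, E12:38}
add C2 (priority 30) → {B11:4, C23:19, T6:23, R19:24, R15:28, C2:30, B20:32, E12:38}
update R15 to priority 26 → {B11:4, C23:19, T6:23, R19:24, R15:26, C2:30, B20:32, E12:38}
dequeue next → B11; now {C23:19, T6:23, R19:24, R15:26, C2:30, B20:32, E12:38}
dequeue next → C23; now {T6:23, R19:24, R15:26, C2:30, B20:32, E12:38}
update C2 to priority 9 → {C2:9, T6:23, R19:24, R15:26, B20:32, E12:38}
dequeue next → C2; now {T6:23, R19:24, R15:26, B20:32, E12:38}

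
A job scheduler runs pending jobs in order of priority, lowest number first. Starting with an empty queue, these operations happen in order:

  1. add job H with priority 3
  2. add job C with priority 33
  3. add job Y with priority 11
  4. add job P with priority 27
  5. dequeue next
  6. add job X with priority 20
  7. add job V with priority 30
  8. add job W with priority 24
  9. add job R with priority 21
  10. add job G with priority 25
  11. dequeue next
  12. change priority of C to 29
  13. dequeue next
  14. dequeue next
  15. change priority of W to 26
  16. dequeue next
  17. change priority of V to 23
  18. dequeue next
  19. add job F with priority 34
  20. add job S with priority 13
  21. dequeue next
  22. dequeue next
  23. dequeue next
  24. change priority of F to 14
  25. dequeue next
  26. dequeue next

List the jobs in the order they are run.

add H (priority 3) → {H:3}
add C (priority 33) → {H:3, C:33}
add Y (priority 11) → {H:3, Y:11, C:33}
add P (priority 27) → {H:3, Y:11, P:27, C:33}
dequeue next → H; now {Y:11, P:27, C:33}
add X (priority 20) → {Y:11, X:20, P:27, C:33}
add V (priority 30) → {Y:11, X:20, P:27, V:30, C:33}
add W (priority 24) → {Y:11, X:20, W:24, P:27, V:30, C:33}
add R (priority 21) → {Y:11, X:20, R:21, W:24, P:27, V:30, C:33}
add G (priority 25) → {Y:11, X:20, R:21, W:24, G:25, P:27, V:30, C:33}
dequeue next → Y; now {X:20, R:21, W:24, G:25, P:27, V:30, C:33}
update C to priority 29 → {X:20, R:21, W:24, G:25, P:27, C:29, V:30}
dequeue next → X; now {R:21, W:24, G:25, P:27, C:29, V:30}
dequeue next → R; now {W:24, G:25, P:27, C:29, V:30}
update W to priority 26 → {G:25, W:26, P:27, C:29, V:30}
dequeue next → G; now {W:26, P:27, C:29, V:30}
update V to priority 23 → {V:23, W:26, P:27, C:29}
dequeue next → V; now {W:26, P:27, C:29}
add F (priority 34) → {W:26, P:27, C:29, F:34}
add S (priority 13) → {S:13, W:26, P:27, C:29, F:34}
dequeue next → S; now {W:26, P:27, C:29, F:34}
dequeue next → W; now {P:27, C:29, F:34}
dequeue next → P; now {C:29, F:34}
update F to priority 14 → {F:14, C:29}
dequeue next → F; now {C:29}
dequeue next → C; now {}

[H, Y, X, R, G, V, S, W, P, F, C]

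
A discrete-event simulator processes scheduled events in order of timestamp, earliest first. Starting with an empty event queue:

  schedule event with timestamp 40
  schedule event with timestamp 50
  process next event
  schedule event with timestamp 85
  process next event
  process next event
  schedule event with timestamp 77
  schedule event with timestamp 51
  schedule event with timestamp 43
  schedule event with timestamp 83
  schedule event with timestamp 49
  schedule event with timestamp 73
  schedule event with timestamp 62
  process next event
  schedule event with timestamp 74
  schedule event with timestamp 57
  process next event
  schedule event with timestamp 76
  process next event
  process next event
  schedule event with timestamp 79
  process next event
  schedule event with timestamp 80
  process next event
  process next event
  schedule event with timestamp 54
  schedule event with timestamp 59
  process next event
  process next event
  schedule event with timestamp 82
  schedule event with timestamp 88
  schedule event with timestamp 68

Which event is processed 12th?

59

insert 40 → {40}
insert 50 → {40, 50}
process next event → 40; now {50}
insert 85 → {50, 85}
process next event → 50; now {85}
process next event → 85; now {}
insert 77 → {77}
insert 51 → {51, 77}
insert 43 → {43, 51, 77}
insert 83 → {43, 51, 77, 83}
insert 49 → {43, 49, 51, 77, 83}
insert 73 → {43, 49, 51, 73, 77, 83}
insert 62 → {43, 49, 51, 62, 73, 77, 83}
process next event → 43; now {49, 51, 62, 73, 77, 83}
insert 74 → {49, 51, 62, 73, 74, 77, 83}
insert 57 → {49, 51, 57, 62, 73, 74, 77, 83}
process next event → 49; now {51, 57, 62, 73, 74, 77, 83}
insert 76 → {51, 57, 62, 73, 74, 76, 77, 83}
process next event → 51; now {57, 62, 73, 74, 76, 77, 83}
process next event → 57; now {62, 73, 74, 76, 77, 83}
insert 79 → {62, 73, 74, 76, 77, 79, 83}
process next event → 62; now {73, 74, 76, 77, 79, 83}
insert 80 → {73, 74, 76, 77, 79, 80, 83}
process next event → 73; now {74, 76, 77, 79, 80, 83}
process next event → 74; now {76, 77, 79, 80, 83}
insert 54 → {54, 76, 77, 79, 80, 83}
insert 59 → {54, 59, 76, 77, 79, 80, 83}
process next event → 54; now {59, 76, 77, 79, 80, 83}
process next event → 59; now {76, 77, 79, 80, 83}
insert 82 → {76, 77, 79, 80, 82, 83}
insert 88 → {76, 77, 79, 80, 82, 83, 88}
insert 68 → {68, 76, 77, 79, 80, 82, 83, 88}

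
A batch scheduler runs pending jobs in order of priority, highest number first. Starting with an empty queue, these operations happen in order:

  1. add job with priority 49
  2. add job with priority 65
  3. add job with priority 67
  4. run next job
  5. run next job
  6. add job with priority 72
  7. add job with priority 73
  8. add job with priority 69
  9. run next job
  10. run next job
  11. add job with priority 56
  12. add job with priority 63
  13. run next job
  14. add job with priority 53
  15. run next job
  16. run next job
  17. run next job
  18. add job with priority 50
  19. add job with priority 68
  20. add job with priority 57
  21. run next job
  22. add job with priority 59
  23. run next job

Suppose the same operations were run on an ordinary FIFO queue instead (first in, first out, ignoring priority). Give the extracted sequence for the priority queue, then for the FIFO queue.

insert 49 → {49}
insert 65 → {65, 49}
insert 67 → {67, 65, 49}
run next job → 67; now {65, 49}
run next job → 65; now {49}
insert 72 → {72, 49}
insert 73 → {73, 72, 49}
insert 69 → {73, 72, 69, 49}
run next job → 73; now {72, 69, 49}
run next job → 72; now {69, 49}
insert 56 → {69, 56, 49}
insert 63 → {69, 63, 56, 49}
run next job → 69; now {63, 56, 49}
insert 53 → {63, 56, 53, 49}
run next job → 63; now {56, 53, 49}
run next job → 56; now {53, 49}
run next job → 53; now {49}
insert 50 → {50, 49}
insert 68 → {68, 50, 49}
insert 57 → {68, 57, 50, 49}
run next job → 68; now {57, 50, 49}
insert 59 → {59, 57, 50, 49}
run next job → 59; now {57, 50, 49}

priority queue: 67 → 65 → 73 → 72 → 69 → 63 → 56 → 53 → 68 → 59; FIFO queue: 49, 65, 67, 72, 73, 69, 56, 63, 53, 50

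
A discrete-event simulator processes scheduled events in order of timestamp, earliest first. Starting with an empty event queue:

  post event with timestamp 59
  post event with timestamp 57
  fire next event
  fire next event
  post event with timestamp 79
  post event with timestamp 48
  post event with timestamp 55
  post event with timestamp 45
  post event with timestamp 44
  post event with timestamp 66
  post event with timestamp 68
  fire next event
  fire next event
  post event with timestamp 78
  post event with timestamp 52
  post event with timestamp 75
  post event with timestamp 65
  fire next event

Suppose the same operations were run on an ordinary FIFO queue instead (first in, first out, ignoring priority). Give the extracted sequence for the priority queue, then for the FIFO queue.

priority queue: 57 → 59 → 44 → 45 → 48; FIFO queue: 59, 57, 79, 48, 55

insert 59 → {59}
insert 57 → {57, 59}
fire next event → 57; now {59}
fire next event → 59; now {}
insert 79 → {79}
insert 48 → {48, 79}
insert 55 → {48, 55, 79}
insert 45 → {45, 48, 55, 79}
insert 44 → {44, 45, 48, 55, 79}
insert 66 → {44, 45, 48, 55, 66, 79}
insert 68 → {44, 45, 48, 55, 66, 68, 79}
fire next event → 44; now {45, 48, 55, 66, 68, 79}
fire next event → 45; now {48, 55, 66, 68, 79}
insert 78 → {48, 55, 66, 68, 78, 79}
insert 52 → {48, 52, 55, 66, 68, 78, 79}
insert 75 → {48, 52, 55, 66, 68, 75, 78, 79}
insert 65 → {48, 52, 55, 65, 66, 68, 75, 78, 79}
fire next event → 48; now {52, 55, 65, 66, 68, 75, 78, 79}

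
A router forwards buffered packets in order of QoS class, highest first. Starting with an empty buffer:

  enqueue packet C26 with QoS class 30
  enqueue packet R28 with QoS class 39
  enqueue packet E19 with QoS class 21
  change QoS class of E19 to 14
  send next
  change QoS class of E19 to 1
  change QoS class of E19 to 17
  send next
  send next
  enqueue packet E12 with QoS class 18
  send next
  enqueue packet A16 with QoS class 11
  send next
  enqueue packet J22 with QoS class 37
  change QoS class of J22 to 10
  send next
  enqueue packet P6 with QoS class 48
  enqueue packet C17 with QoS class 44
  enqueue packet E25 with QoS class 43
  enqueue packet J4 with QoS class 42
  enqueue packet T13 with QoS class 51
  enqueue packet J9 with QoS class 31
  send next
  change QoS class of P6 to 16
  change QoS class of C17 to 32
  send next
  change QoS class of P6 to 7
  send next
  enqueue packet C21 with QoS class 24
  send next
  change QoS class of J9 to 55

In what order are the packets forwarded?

[R28, C26, E19, E12, A16, J22, T13, E25, J4, C17]

add C26 (QoS class 30) → {C26:30}
add R28 (QoS class 39) → {R28:39, C26:30}
add E19 (QoS class 21) → {R28:39, C26:30, E19:21}
update E19 to QoS class 14 → {R28:39, C26:30, E19:14}
send next → R28; now {C26:30, E19:14}
update E19 to QoS class 1 → {C26:30, E19:1}
update E19 to QoS class 17 → {C26:30, E19:17}
send next → C26; now {E19:17}
send next → E19; now {}
add E12 (QoS class 18) → {E12:18}
send next → E12; now {}
add A16 (QoS class 11) → {A16:11}
send next → A16; now {}
add J22 (QoS class 37) → {J22:37}
update J22 to QoS class 10 → {J22:10}
send next → J22; now {}
add P6 (QoS class 48) → {P6:48}
add C17 (QoS class 44) → {P6:48, C17:44}
add E25 (QoS class 43) → {P6:48, C17:44, E25:43}
add J4 (QoS class 42) → {P6:48, C17:44, E25:43, J4:42}
add T13 (QoS class 51) → {T13:51, P6:48, C17:44, E25:43, J4:42}
add J9 (QoS class 31) → {T13:51, P6:48, C17:44, E25:43, J4:42, J9:31}
send next → T13; now {P6:48, C17:44, E25:43, J4:42, J9:31}
update P6 to QoS class 16 → {C17:44, E25:43, J4:42, J9:31, P6:16}
update C17 to QoS class 32 → {E25:43, J4:42, C17:32, J9:31, P6:16}
send next → E25; now {J4:42, C17:32, J9:31, P6:16}
update P6 to QoS class 7 → {J4:42, C17:32, J9:31, P6:7}
send next → J4; now {C17:32, J9:31, P6:7}
add C21 (QoS class 24) → {C17:32, J9:31, C21:24, P6:7}
send next → C17; now {J9:31, C21:24, P6:7}
update J9 to QoS class 55 → {J9:55, C21:24, P6:7}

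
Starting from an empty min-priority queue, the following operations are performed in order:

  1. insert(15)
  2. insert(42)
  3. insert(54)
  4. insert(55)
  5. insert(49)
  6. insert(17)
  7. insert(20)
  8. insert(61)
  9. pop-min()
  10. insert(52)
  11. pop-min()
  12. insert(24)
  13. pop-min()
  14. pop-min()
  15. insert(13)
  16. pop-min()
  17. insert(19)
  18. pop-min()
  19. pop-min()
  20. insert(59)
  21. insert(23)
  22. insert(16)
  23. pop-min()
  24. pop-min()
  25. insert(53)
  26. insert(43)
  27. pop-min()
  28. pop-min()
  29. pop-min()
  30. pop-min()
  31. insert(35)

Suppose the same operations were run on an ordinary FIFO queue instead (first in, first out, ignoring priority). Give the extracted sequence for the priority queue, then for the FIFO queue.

priority queue: 15 → 17 → 20 → 24 → 13 → 19 → 42 → 16 → 23 → 43 → 49 → 52 → 53; FIFO queue: 15, 42, 54, 55, 49, 17, 20, 61, 52, 24, 13, 19, 59

insert 15 → {15}
insert 42 → {15, 42}
insert 54 → {15, 42, 54}
insert 55 → {15, 42, 54, 55}
insert 49 → {15, 42, 49, 54, 55}
insert 17 → {15, 17, 42, 49, 54, 55}
insert 20 → {15, 17, 20, 42, 49, 54, 55}
insert 61 → {15, 17, 20, 42, 49, 54, 55, 61}
pop-min → 15; now {17, 20, 42, 49, 54, 55, 61}
insert 52 → {17, 20, 42, 49, 52, 54, 55, 61}
pop-min → 17; now {20, 42, 49, 52, 54, 55, 61}
insert 24 → {20, 24, 42, 49, 52, 54, 55, 61}
pop-min → 20; now {24, 42, 49, 52, 54, 55, 61}
pop-min → 24; now {42, 49, 52, 54, 55, 61}
insert 13 → {13, 42, 49, 52, 54, 55, 61}
pop-min → 13; now {42, 49, 52, 54, 55, 61}
insert 19 → {19, 42, 49, 52, 54, 55, 61}
pop-min → 19; now {42, 49, 52, 54, 55, 61}
pop-min → 42; now {49, 52, 54, 55, 61}
insert 59 → {49, 52, 54, 55, 59, 61}
insert 23 → {23, 49, 52, 54, 55, 59, 61}
insert 16 → {16, 23, 49, 52, 54, 55, 59, 61}
pop-min → 16; now {23, 49, 52, 54, 55, 59, 61}
pop-min → 23; now {49, 52, 54, 55, 59, 61}
insert 53 → {49, 52, 53, 54, 55, 59, 61}
insert 43 → {43, 49, 52, 53, 54, 55, 59, 61}
pop-min → 43; now {49, 52, 53, 54, 55, 59, 61}
pop-min → 49; now {52, 53, 54, 55, 59, 61}
pop-min → 52; now {53, 54, 55, 59, 61}
pop-min → 53; now {54, 55, 59, 61}
insert 35 → {35, 54, 55, 59, 61}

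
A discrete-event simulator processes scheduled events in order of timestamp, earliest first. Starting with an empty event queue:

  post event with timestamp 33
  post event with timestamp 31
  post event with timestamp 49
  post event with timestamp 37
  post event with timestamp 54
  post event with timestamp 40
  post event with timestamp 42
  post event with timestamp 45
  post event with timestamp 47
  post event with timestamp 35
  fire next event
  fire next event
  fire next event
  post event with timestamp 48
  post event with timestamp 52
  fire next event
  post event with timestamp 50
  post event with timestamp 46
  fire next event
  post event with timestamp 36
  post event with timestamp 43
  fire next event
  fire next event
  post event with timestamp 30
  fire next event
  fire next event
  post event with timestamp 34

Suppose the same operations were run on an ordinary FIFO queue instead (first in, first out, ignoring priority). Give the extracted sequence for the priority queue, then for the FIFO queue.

insert 33 → {33}
insert 31 → {31, 33}
insert 49 → {31, 33, 49}
insert 37 → {31, 33, 37, 49}
insert 54 → {31, 33, 37, 49, 54}
insert 40 → {31, 33, 37, 40, 49, 54}
insert 42 → {31, 33, 37, 40, 42, 49, 54}
insert 45 → {31, 33, 37, 40, 42, 45, 49, 54}
insert 47 → {31, 33, 37, 40, 42, 45, 47, 49, 54}
insert 35 → {31, 33, 35, 37, 40, 42, 45, 47, 49, 54}
fire next event → 31; now {33, 35, 37, 40, 42, 45, 47, 49, 54}
fire next event → 33; now {35, 37, 40, 42, 45, 47, 49, 54}
fire next event → 35; now {37, 40, 42, 45, 47, 49, 54}
insert 48 → {37, 40, 42, 45, 47, 48, 49, 54}
insert 52 → {37, 40, 42, 45, 47, 48, 49, 52, 54}
fire next event → 37; now {40, 42, 45, 47, 48, 49, 52, 54}
insert 50 → {40, 42, 45, 47, 48, 49, 50, 52, 54}
insert 46 → {40, 42, 45, 46, 47, 48, 49, 50, 52, 54}
fire next event → 40; now {42, 45, 46, 47, 48, 49, 50, 52, 54}
insert 36 → {36, 42, 45, 46, 47, 48, 49, 50, 52, 54}
insert 43 → {36, 42, 43, 45, 46, 47, 48, 49, 50, 52, 54}
fire next event → 36; now {42, 43, 45, 46, 47, 48, 49, 50, 52, 54}
fire next event → 42; now {43, 45, 46, 47, 48, 49, 50, 52, 54}
insert 30 → {30, 43, 45, 46, 47, 48, 49, 50, 52, 54}
fire next event → 30; now {43, 45, 46, 47, 48, 49, 50, 52, 54}
fire next event → 43; now {45, 46, 47, 48, 49, 50, 52, 54}
insert 34 → {34, 45, 46, 47, 48, 49, 50, 52, 54}

priority queue: 31 → 33 → 35 → 37 → 40 → 36 → 42 → 30 → 43; FIFO queue: [33, 31, 49, 37, 54, 40, 42, 45, 47]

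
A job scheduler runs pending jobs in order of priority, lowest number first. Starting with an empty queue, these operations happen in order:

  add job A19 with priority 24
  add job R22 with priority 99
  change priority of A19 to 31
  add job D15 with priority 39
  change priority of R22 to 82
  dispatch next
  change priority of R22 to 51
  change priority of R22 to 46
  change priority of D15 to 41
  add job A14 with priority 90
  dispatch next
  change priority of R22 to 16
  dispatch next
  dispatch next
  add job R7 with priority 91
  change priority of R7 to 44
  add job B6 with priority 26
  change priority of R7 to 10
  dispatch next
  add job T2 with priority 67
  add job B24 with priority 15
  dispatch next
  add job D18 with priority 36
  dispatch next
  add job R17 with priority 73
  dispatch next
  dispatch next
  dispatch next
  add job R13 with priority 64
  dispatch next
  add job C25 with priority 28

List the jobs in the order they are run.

A19, D15, R22, A14, R7, B24, B6, D18, T2, R17, R13

add A19 (priority 24) → {A19:24}
add R22 (priority 99) → {A19:24, R22:99}
update A19 to priority 31 → {A19:31, R22:99}
add D15 (priority 39) → {A19:31, D15:39, R22:99}
update R22 to priority 82 → {A19:31, D15:39, R22:82}
dispatch next → A19; now {D15:39, R22:82}
update R22 to priority 51 → {D15:39, R22:51}
update R22 to priority 46 → {D15:39, R22:46}
update D15 to priority 41 → {D15:41, R22:46}
add A14 (priority 90) → {D15:41, R22:46, A14:90}
dispatch next → D15; now {R22:46, A14:90}
update R22 to priority 16 → {R22:16, A14:90}
dispatch next → R22; now {A14:90}
dispatch next → A14; now {}
add R7 (priority 91) → {R7:91}
update R7 to priority 44 → {R7:44}
add B6 (priority 26) → {B6:26, R7:44}
update R7 to priority 10 → {R7:10, B6:26}
dispatch next → R7; now {B6:26}
add T2 (priority 67) → {B6:26, T2:67}
add B24 (priority 15) → {B24:15, B6:26, T2:67}
dispatch next → B24; now {B6:26, T2:67}
add D18 (priority 36) → {B6:26, D18:36, T2:67}
dispatch next → B6; now {D18:36, T2:67}
add R17 (priority 73) → {D18:36, T2:67, R17:73}
dispatch next → D18; now {T2:67, R17:73}
dispatch next → T2; now {R17:73}
dispatch next → R17; now {}
add R13 (priority 64) → {R13:64}
dispatch next → R13; now {}
add C25 (priority 28) → {C25:28}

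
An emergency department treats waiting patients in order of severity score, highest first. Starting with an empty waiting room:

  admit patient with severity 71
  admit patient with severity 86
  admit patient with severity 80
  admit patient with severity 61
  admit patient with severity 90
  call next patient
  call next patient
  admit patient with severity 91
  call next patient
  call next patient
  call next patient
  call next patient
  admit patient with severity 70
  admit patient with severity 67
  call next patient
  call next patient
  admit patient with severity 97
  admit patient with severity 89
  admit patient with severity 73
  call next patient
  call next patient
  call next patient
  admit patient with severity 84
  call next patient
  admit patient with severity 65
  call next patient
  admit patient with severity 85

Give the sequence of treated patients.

insert 71 → {71}
insert 86 → {86, 71}
insert 80 → {86, 80, 71}
insert 61 → {86, 80, 71, 61}
insert 90 → {90, 86, 80, 71, 61}
call next patient → 90; now {86, 80, 71, 61}
call next patient → 86; now {80, 71, 61}
insert 91 → {91, 80, 71, 61}
call next patient → 91; now {80, 71, 61}
call next patient → 80; now {71, 61}
call next patient → 71; now {61}
call next patient → 61; now {}
insert 70 → {70}
insert 67 → {70, 67}
call next patient → 70; now {67}
call next patient → 67; now {}
insert 97 → {97}
insert 89 → {97, 89}
insert 73 → {97, 89, 73}
call next patient → 97; now {89, 73}
call next patient → 89; now {73}
call next patient → 73; now {}
insert 84 → {84}
call next patient → 84; now {}
insert 65 → {65}
call next patient → 65; now {}
insert 85 → {85}

90 → 86 → 91 → 80 → 71 → 61 → 70 → 67 → 97 → 89 → 73 → 84 → 65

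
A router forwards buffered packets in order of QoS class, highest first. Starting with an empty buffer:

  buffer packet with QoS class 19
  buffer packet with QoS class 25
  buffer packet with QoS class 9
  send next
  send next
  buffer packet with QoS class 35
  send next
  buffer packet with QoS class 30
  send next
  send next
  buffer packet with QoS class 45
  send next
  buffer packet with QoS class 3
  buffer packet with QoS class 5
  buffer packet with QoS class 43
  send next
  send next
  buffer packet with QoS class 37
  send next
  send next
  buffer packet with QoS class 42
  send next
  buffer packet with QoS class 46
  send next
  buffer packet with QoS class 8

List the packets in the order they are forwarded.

25 → 19 → 35 → 30 → 9 → 45 → 43 → 5 → 37 → 3 → 42 → 46

insert 19 → {19}
insert 25 → {25, 19}
insert 9 → {25, 19, 9}
send next → 25; now {19, 9}
send next → 19; now {9}
insert 35 → {35, 9}
send next → 35; now {9}
insert 30 → {30, 9}
send next → 30; now {9}
send next → 9; now {}
insert 45 → {45}
send next → 45; now {}
insert 3 → {3}
insert 5 → {5, 3}
insert 43 → {43, 5, 3}
send next → 43; now {5, 3}
send next → 5; now {3}
insert 37 → {37, 3}
send next → 37; now {3}
send next → 3; now {}
insert 42 → {42}
send next → 42; now {}
insert 46 → {46}
send next → 46; now {}
insert 8 → {8}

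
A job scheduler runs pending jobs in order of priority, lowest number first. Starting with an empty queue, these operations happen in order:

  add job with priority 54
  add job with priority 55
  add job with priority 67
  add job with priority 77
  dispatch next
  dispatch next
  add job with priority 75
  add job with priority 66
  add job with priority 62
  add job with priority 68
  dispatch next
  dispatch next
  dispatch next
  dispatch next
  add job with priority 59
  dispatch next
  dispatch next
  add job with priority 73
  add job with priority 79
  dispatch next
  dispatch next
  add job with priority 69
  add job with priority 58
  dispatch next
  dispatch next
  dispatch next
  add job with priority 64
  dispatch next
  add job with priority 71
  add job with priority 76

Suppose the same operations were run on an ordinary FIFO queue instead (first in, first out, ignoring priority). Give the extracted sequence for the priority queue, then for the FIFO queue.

priority queue: 54, 55, 62, 66, 67, 68, 59, 75, 73, 77, 58, 69, 79, 64; FIFO queue: 54, 55, 67, 77, 75, 66, 62, 68, 59, 73, 79, 69, 58, 64

insert 54 → {54}
insert 55 → {54, 55}
insert 67 → {54, 55, 67}
insert 77 → {54, 55, 67, 77}
dispatch next → 54; now {55, 67, 77}
dispatch next → 55; now {67, 77}
insert 75 → {67, 75, 77}
insert 66 → {66, 67, 75, 77}
insert 62 → {62, 66, 67, 75, 77}
insert 68 → {62, 66, 67, 68, 75, 77}
dispatch next → 62; now {66, 67, 68, 75, 77}
dispatch next → 66; now {67, 68, 75, 77}
dispatch next → 67; now {68, 75, 77}
dispatch next → 68; now {75, 77}
insert 59 → {59, 75, 77}
dispatch next → 59; now {75, 77}
dispatch next → 75; now {77}
insert 73 → {73, 77}
insert 79 → {73, 77, 79}
dispatch next → 73; now {77, 79}
dispatch next → 77; now {79}
insert 69 → {69, 79}
insert 58 → {58, 69, 79}
dispatch next → 58; now {69, 79}
dispatch next → 69; now {79}
dispatch next → 79; now {}
insert 64 → {64}
dispatch next → 64; now {}
insert 71 → {71}
insert 76 → {71, 76}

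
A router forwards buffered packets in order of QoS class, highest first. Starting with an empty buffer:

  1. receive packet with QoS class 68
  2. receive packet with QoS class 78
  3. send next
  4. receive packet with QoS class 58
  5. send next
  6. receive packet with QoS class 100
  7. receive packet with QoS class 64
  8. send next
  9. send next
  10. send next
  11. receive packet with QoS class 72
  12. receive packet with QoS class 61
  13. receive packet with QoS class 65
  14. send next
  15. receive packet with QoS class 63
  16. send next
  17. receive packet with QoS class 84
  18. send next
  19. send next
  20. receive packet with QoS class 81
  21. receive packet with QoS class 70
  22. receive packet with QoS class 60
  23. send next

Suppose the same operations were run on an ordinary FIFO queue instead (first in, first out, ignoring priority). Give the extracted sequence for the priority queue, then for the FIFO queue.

priority queue: 78 → 68 → 100 → 64 → 58 → 72 → 65 → 84 → 63 → 81; FIFO queue: [68, 78, 58, 100, 64, 72, 61, 65, 63, 84]

insert 68 → {68}
insert 78 → {78, 68}
send next → 78; now {68}
insert 58 → {68, 58}
send next → 68; now {58}
insert 100 → {100, 58}
insert 64 → {100, 64, 58}
send next → 100; now {64, 58}
send next → 64; now {58}
send next → 58; now {}
insert 72 → {72}
insert 61 → {72, 61}
insert 65 → {72, 65, 61}
send next → 72; now {65, 61}
insert 63 → {65, 63, 61}
send next → 65; now {63, 61}
insert 84 → {84, 63, 61}
send next → 84; now {63, 61}
send next → 63; now {61}
insert 81 → {81, 61}
insert 70 → {81, 70, 61}
insert 60 → {81, 70, 61, 60}
send next → 81; now {70, 61, 60}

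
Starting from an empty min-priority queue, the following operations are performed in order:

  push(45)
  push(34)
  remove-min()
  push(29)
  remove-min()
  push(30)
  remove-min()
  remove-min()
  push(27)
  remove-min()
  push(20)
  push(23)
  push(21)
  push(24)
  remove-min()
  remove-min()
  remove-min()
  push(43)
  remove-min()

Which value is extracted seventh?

insert 45 → {45}
insert 34 → {34, 45}
remove-min → 34; now {45}
insert 29 → {29, 45}
remove-min → 29; now {45}
insert 30 → {30, 45}
remove-min → 30; now {45}
remove-min → 45; now {}
insert 27 → {27}
remove-min → 27; now {}
insert 20 → {20}
insert 23 → {20, 23}
insert 21 → {20, 21, 23}
insert 24 → {20, 21, 23, 24}
remove-min → 20; now {21, 23, 24}
remove-min → 21; now {23, 24}
remove-min → 23; now {24}
insert 43 → {24, 43}
remove-min → 24; now {43}

21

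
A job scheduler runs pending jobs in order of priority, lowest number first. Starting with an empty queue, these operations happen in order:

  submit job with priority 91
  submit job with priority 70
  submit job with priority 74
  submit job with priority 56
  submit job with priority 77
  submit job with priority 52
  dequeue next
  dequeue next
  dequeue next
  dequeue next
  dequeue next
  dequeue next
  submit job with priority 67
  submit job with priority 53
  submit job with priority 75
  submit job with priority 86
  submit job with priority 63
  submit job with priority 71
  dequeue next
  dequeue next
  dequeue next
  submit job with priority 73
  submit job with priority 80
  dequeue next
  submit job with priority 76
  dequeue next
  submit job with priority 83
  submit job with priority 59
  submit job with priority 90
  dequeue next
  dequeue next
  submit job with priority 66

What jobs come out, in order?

insert 91 → {91}
insert 70 → {70, 91}
insert 74 → {70, 74, 91}
insert 56 → {56, 70, 74, 91}
insert 77 → {56, 70, 74, 77, 91}
insert 52 → {52, 56, 70, 74, 77, 91}
dequeue next → 52; now {56, 70, 74, 77, 91}
dequeue next → 56; now {70, 74, 77, 91}
dequeue next → 70; now {74, 77, 91}
dequeue next → 74; now {77, 91}
dequeue next → 77; now {91}
dequeue next → 91; now {}
insert 67 → {67}
insert 53 → {53, 67}
insert 75 → {53, 67, 75}
insert 86 → {53, 67, 75, 86}
insert 63 → {53, 63, 67, 75, 86}
insert 71 → {53, 63, 67, 71, 75, 86}
dequeue next → 53; now {63, 67, 71, 75, 86}
dequeue next → 63; now {67, 71, 75, 86}
dequeue next → 67; now {71, 75, 86}
insert 73 → {71, 73, 75, 86}
insert 80 → {71, 73, 75, 80, 86}
dequeue next → 71; now {73, 75, 80, 86}
insert 76 → {73, 75, 76, 80, 86}
dequeue next → 73; now {75, 76, 80, 86}
insert 83 → {75, 76, 80, 83, 86}
insert 59 → {59, 75, 76, 80, 83, 86}
insert 90 → {59, 75, 76, 80, 83, 86, 90}
dequeue next → 59; now {75, 76, 80, 83, 86, 90}
dequeue next → 75; now {76, 80, 83, 86, 90}
insert 66 → {66, 76, 80, 83, 86, 90}

52, 56, 70, 74, 77, 91, 53, 63, 67, 71, 73, 59, 75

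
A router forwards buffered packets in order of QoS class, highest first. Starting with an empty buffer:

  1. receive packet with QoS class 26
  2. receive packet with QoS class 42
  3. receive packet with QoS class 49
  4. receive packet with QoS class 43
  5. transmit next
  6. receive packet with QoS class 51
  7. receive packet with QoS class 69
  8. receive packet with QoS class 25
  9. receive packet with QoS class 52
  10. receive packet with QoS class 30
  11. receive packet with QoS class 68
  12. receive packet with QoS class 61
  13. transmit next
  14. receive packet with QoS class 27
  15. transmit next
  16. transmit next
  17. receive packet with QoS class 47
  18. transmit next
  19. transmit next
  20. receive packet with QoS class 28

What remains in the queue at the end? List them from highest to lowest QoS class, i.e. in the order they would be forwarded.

insert 26 → {26}
insert 42 → {42, 26}
insert 49 → {49, 42, 26}
insert 43 → {49, 43, 42, 26}
transmit next → 49; now {43, 42, 26}
insert 51 → {51, 43, 42, 26}
insert 69 → {69, 51, 43, 42, 26}
insert 25 → {69, 51, 43, 42, 26, 25}
insert 52 → {69, 52, 51, 43, 42, 26, 25}
insert 30 → {69, 52, 51, 43, 42, 30, 26, 25}
insert 68 → {69, 68, 52, 51, 43, 42, 30, 26, 25}
insert 61 → {69, 68, 61, 52, 51, 43, 42, 30, 26, 25}
transmit next → 69; now {68, 61, 52, 51, 43, 42, 30, 26, 25}
insert 27 → {68, 61, 52, 51, 43, 42, 30, 27, 26, 25}
transmit next → 68; now {61, 52, 51, 43, 42, 30, 27, 26, 25}
transmit next → 61; now {52, 51, 43, 42, 30, 27, 26, 25}
insert 47 → {52, 51, 47, 43, 42, 30, 27, 26, 25}
transmit next → 52; now {51, 47, 43, 42, 30, 27, 26, 25}
transmit next → 51; now {47, 43, 42, 30, 27, 26, 25}
insert 28 → {47, 43, 42, 30, 28, 27, 26, 25}

[47, 43, 42, 30, 28, 27, 26, 25]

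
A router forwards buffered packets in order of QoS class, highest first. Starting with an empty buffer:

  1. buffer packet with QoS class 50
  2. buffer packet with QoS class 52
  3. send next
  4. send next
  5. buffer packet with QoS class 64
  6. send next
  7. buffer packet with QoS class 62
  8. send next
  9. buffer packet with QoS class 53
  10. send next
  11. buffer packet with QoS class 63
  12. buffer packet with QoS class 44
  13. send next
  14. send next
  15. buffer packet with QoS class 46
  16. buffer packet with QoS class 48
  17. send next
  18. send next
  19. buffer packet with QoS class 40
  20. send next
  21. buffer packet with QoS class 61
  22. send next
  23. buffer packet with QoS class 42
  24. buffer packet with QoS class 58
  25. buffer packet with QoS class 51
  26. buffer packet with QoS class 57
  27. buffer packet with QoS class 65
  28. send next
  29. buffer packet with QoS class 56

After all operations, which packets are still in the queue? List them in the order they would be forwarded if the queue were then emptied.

58 → 57 → 56 → 51 → 42

insert 50 → {50}
insert 52 → {52, 50}
send next → 52; now {50}
send next → 50; now {}
insert 64 → {64}
send next → 64; now {}
insert 62 → {62}
send next → 62; now {}
insert 53 → {53}
send next → 53; now {}
insert 63 → {63}
insert 44 → {63, 44}
send next → 63; now {44}
send next → 44; now {}
insert 46 → {46}
insert 48 → {48, 46}
send next → 48; now {46}
send next → 46; now {}
insert 40 → {40}
send next → 40; now {}
insert 61 → {61}
send next → 61; now {}
insert 42 → {42}
insert 58 → {58, 42}
insert 51 → {58, 51, 42}
insert 57 → {58, 57, 51, 42}
insert 65 → {65, 58, 57, 51, 42}
send next → 65; now {58, 57, 51, 42}
insert 56 → {58, 57, 56, 51, 42}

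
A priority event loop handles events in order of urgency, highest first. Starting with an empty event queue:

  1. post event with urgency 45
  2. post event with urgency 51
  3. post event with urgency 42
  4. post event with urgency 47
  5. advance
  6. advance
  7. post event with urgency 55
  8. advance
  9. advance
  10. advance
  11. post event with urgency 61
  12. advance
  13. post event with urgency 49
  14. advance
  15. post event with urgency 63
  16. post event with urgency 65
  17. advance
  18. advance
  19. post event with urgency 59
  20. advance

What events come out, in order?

insert 45 → {45}
insert 51 → {51, 45}
insert 42 → {51, 45, 42}
insert 47 → {51, 47, 45, 42}
advance → 51; now {47, 45, 42}
advance → 47; now {45, 42}
insert 55 → {55, 45, 42}
advance → 55; now {45, 42}
advance → 45; now {42}
advance → 42; now {}
insert 61 → {61}
advance → 61; now {}
insert 49 → {49}
advance → 49; now {}
insert 63 → {63}
insert 65 → {65, 63}
advance → 65; now {63}
advance → 63; now {}
insert 59 → {59}
advance → 59; now {}

51, 47, 55, 45, 42, 61, 49, 65, 63, 59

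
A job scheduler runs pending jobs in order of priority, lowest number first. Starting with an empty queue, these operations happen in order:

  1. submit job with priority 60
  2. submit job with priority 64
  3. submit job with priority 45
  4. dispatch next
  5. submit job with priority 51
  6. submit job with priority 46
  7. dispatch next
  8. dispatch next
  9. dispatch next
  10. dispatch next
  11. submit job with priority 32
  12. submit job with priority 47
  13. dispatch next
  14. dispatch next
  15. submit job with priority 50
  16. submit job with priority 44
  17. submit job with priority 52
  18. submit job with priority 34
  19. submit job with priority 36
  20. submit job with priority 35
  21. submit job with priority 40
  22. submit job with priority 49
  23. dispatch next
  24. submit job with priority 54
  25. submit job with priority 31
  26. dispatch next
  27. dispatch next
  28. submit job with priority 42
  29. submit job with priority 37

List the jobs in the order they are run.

45, 46, 51, 60, 64, 32, 47, 34, 31, 35

insert 60 → {60}
insert 64 → {60, 64}
insert 45 → {45, 60, 64}
dispatch next → 45; now {60, 64}
insert 51 → {51, 60, 64}
insert 46 → {46, 51, 60, 64}
dispatch next → 46; now {51, 60, 64}
dispatch next → 51; now {60, 64}
dispatch next → 60; now {64}
dispatch next → 64; now {}
insert 32 → {32}
insert 47 → {32, 47}
dispatch next → 32; now {47}
dispatch next → 47; now {}
insert 50 → {50}
insert 44 → {44, 50}
insert 52 → {44, 50, 52}
insert 34 → {34, 44, 50, 52}
insert 36 → {34, 36, 44, 50, 52}
insert 35 → {34, 35, 36, 44, 50, 52}
insert 40 → {34, 35, 36, 40, 44, 50, 52}
insert 49 → {34, 35, 36, 40, 44, 49, 50, 52}
dispatch next → 34; now {35, 36, 40, 44, 49, 50, 52}
insert 54 → {35, 36, 40, 44, 49, 50, 52, 54}
insert 31 → {31, 35, 36, 40, 44, 49, 50, 52, 54}
dispatch next → 31; now {35, 36, 40, 44, 49, 50, 52, 54}
dispatch next → 35; now {36, 40, 44, 49, 50, 52, 54}
insert 42 → {36, 40, 42, 44, 49, 50, 52, 54}
insert 37 → {36, 37, 40, 42, 44, 49, 50, 52, 54}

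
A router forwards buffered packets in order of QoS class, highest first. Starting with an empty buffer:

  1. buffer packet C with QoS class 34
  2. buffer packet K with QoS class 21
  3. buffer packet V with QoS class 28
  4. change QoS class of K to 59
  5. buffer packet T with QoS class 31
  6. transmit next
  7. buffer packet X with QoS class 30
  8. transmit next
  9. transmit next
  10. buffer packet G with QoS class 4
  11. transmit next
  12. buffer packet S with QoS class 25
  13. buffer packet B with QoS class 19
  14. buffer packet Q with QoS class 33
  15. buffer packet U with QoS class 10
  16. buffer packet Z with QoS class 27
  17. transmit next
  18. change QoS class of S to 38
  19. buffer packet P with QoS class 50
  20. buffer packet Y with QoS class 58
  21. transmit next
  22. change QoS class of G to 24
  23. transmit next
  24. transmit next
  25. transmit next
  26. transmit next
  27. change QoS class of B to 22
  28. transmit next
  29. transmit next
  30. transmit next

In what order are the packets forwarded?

add C (QoS class 34) → {C:34}
add K (QoS class 21) → {C:34, K:21}
add V (QoS class 28) → {C:34, V:28, K:21}
update K to QoS class 59 → {K:59, C:34, V:28}
add T (QoS class 31) → {K:59, C:34, T:31, V:28}
transmit next → K; now {C:34, T:31, V:28}
add X (QoS class 30) → {C:34, T:31, X:30, V:28}
transmit next → C; now {T:31, X:30, V:28}
transmit next → T; now {X:30, V:28}
add G (QoS class 4) → {X:30, V:28, G:4}
transmit next → X; now {V:28, G:4}
add S (QoS class 25) → {V:28, S:25, G:4}
add B (QoS class 19) → {V:28, S:25, B:19, G:4}
add Q (QoS class 33) → {Q:33, V:28, S:25, B:19, G:4}
add U (QoS class 10) → {Q:33, V:28, S:25, B:19, U:10, G:4}
add Z (QoS class 27) → {Q:33, V:28, Z:27, S:25, B:19, U:10, G:4}
transmit next → Q; now {V:28, Z:27, S:25, B:19, U:10, G:4}
update S to QoS class 38 → {S:38, V:28, Z:27, B:19, U:10, G:4}
add P (QoS class 50) → {P:50, S:38, V:28, Z:27, B:19, U:10, G:4}
add Y (QoS class 58) → {Y:58, P:50, S:38, V:28, Z:27, B:19, U:10, G:4}
transmit next → Y; now {P:50, S:38, V:28, Z:27, B:19, U:10, G:4}
update G to QoS class 24 → {P:50, S:38, V:28, Z:27, G:24, B:19, U:10}
transmit next → P; now {S:38, V:28, Z:27, G:24, B:19, U:10}
transmit next → S; now {V:28, Z:27, G:24, B:19, U:10}
transmit next → V; now {Z:27, G:24, B:19, U:10}
transmit next → Z; now {G:24, B:19, U:10}
update B to QoS class 22 → {G:24, B:22, U:10}
transmit next → G; now {B:22, U:10}
transmit next → B; now {U:10}
transmit next → U; now {}

K → C → T → X → Q → Y → P → S → V → Z → G → B → U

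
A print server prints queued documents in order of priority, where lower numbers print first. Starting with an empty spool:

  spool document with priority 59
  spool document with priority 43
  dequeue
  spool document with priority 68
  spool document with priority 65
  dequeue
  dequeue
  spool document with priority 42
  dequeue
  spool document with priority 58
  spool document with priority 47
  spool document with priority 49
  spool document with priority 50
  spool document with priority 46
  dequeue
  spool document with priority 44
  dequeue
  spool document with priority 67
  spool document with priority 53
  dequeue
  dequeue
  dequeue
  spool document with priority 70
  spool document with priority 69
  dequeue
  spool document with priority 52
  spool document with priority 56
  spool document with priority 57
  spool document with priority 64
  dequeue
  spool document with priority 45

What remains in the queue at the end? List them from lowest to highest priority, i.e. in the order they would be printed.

insert 59 → {59}
insert 43 → {43, 59}
dequeue → 43; now {59}
insert 68 → {59, 68}
insert 65 → {59, 65, 68}
dequeue → 59; now {65, 68}
dequeue → 65; now {68}
insert 42 → {42, 68}
dequeue → 42; now {68}
insert 58 → {58, 68}
insert 47 → {47, 58, 68}
insert 49 → {47, 49, 58, 68}
insert 50 → {47, 49, 50, 58, 68}
insert 46 → {46, 47, 49, 50, 58, 68}
dequeue → 46; now {47, 49, 50, 58, 68}
insert 44 → {44, 47, 49, 50, 58, 68}
dequeue → 44; now {47, 49, 50, 58, 68}
insert 67 → {47, 49, 50, 58, 67, 68}
insert 53 → {47, 49, 50, 53, 58, 67, 68}
dequeue → 47; now {49, 50, 53, 58, 67, 68}
dequeue → 49; now {50, 53, 58, 67, 68}
dequeue → 50; now {53, 58, 67, 68}
insert 70 → {53, 58, 67, 68, 70}
insert 69 → {53, 58, 67, 68, 69, 70}
dequeue → 53; now {58, 67, 68, 69, 70}
insert 52 → {52, 58, 67, 68, 69, 70}
insert 56 → {52, 56, 58, 67, 68, 69, 70}
insert 57 → {52, 56, 57, 58, 67, 68, 69, 70}
insert 64 → {52, 56, 57, 58, 64, 67, 68, 69, 70}
dequeue → 52; now {56, 57, 58, 64, 67, 68, 69, 70}
insert 45 → {45, 56, 57, 58, 64, 67, 68, 69, 70}

45, 56, 57, 58, 64, 67, 68, 69, 70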